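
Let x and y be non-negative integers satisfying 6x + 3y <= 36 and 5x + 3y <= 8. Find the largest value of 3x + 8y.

The continuous relaxation peaks at (0, 2.67) with value 21.33; rounding to a feasible lattice point costs some objective.
(x,y)=(0,2): 6·0+3·2=6≤36, 5·0+3·2=6≤8, objective 16.
(x,y)=(1,1): 6·1+3·1=9≤36, 5·1+3·1=8≤8, objective 11.
(x,y)=(0,1): 6·0+3·1=3≤36, 5·0+3·1=3≤8, objective 8.
Maximum is 16 at (x,y)=(0,2).

16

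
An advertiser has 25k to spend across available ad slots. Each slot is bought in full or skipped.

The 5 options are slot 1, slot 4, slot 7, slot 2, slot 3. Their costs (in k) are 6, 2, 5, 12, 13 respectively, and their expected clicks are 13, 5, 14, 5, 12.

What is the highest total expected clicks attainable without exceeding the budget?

Take slot 1, slot 7, and slot 3: cost 6 + 5 + 13 = 24 ≤ 25, expected clicks 13 + 14 + 12 = 39.
No other feasible combination does better.

39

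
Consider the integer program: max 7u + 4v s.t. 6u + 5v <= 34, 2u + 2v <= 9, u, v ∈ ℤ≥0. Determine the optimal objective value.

28

(u,v)=(4,0): 6·4+5·0=24≤34, 2·4+2·0=8≤9, objective 28.
(u,v)=(3,1): 6·3+5·1=23≤34, 2·3+2·1=8≤9, objective 25.
(u,v)=(3,0): 6·3+5·0=18≤34, 2·3+2·0=6≤9, objective 21.
Maximum is 28 at (u,v)=(4,0).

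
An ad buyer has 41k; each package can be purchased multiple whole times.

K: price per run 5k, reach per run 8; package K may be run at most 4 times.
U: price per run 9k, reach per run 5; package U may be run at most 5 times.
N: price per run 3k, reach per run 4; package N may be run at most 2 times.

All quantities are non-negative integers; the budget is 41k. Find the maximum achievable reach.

46

K has the best ratio (8/5); taking only K gives at most 4×8 = 32 (stopped by the supply cap of 4).
Mixing does better — 4×K, 2×U, and 1×N: price 41 ≤ 41, reach 4·8 + 2·5 + 1·4 = 46.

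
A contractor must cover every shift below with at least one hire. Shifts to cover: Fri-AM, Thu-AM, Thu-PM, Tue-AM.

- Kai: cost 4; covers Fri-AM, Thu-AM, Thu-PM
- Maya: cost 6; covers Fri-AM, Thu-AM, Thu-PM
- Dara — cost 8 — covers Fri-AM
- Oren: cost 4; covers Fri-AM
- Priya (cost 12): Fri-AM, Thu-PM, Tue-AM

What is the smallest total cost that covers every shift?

16

Choose Kai and Priya: together they cover Fri-AM, Thu-AM, Thu-PM, Tue-AM — every shift.
Total cost: 4 + 12 = 16.
No cover costs less than 16.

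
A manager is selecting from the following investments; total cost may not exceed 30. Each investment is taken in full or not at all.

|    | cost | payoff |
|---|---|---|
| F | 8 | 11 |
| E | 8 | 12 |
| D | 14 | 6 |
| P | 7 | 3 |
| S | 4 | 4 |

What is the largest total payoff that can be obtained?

30

Allowing fractional choices, the relaxed optimum would be about 31.3, but investments are indivisible.
F + E + P + S: cost 8 + 8 + 7 + 4 = 27 ≤ 30, payoff 11 + 12 + 3 + 4 = 30.
F + E + S: cost 8 + 8 + 4 = 20 ≤ 30, payoff 11 + 12 + 4 = 27.
F + E + D: cost 8 + 8 + 14 = 30 ≤ 30, payoff 11 + 12 + 6 = 29.
Best is F, E, P, and S with total payoff 30.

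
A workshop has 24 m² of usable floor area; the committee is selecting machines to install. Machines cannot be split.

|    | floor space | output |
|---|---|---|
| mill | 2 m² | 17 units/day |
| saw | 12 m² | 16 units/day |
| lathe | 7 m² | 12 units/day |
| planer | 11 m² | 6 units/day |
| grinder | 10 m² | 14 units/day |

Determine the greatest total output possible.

mill + saw + lathe: floor space 2 + 12 + 7 = 21 ≤ 24, output 17 + 16 + 12 = 45.
mill + saw + grinder: floor space 2 + 12 + 10 = 24 ≤ 24, output 17 + 16 + 14 = 47.
Best is mill, saw, and grinder with total output 47.

47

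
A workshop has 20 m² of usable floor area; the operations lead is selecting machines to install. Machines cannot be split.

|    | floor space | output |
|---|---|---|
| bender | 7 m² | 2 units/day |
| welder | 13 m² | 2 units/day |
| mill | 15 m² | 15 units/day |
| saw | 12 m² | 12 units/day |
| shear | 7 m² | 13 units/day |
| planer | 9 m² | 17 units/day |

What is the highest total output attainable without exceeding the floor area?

saw + shear: floor space 12 + 7 = 19 ≤ 20, output 12 + 13 = 25.
shear + planer: floor space 7 + 9 = 16 ≤ 20, output 13 + 17 = 30.
Best is shear and planer with total output 30.

30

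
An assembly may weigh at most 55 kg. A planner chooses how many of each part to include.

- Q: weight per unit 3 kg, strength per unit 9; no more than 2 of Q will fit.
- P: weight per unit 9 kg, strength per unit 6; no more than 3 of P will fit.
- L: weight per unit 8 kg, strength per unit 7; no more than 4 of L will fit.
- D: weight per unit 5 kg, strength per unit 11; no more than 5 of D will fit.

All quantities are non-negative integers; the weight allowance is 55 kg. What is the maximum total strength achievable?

Take 2×Q, 3×L, and 5×D: weight 55 ≤ 55, strength 2·9 + 3·7 + 5·11 = 94.
Q has the best ratio (9/3) and is taken to its limit of 2; remaining capacity is filled optimally with the others.

94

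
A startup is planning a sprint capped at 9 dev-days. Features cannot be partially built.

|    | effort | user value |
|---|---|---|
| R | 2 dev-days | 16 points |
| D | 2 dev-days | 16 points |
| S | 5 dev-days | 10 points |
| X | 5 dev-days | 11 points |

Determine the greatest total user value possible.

R + D + X: effort 2 + 2 + 5 = 9 ≤ 9, user value 16 + 16 + 11 = 43.
R + D + S: effort 2 + 2 + 5 = 9 ≤ 9, user value 16 + 16 + 10 = 42.
Best is R, D, and X with total user value 43.

43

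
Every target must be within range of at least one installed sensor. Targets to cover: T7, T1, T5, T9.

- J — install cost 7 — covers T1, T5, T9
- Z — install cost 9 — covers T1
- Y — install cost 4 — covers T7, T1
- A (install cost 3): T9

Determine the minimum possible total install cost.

The greedy cost-per-new-target heuristic would pick Y, A, and J for 14, but a cheaper cover exists.
Choose J and Y: together they cover T7, T1, T5, T9 — every target.
Total install cost: 7 + 4 = 11.
No cover costs less than 11.

11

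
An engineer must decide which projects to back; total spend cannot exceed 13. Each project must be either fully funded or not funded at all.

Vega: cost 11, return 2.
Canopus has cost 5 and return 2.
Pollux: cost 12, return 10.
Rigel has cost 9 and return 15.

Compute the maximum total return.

Allowing fractional choices, the relaxed optimum would be about 18.3, but projects are indivisible.
Pollux: cost 12 ≤ 13, return 10.
Rigel: cost 9 ≤ 13, return 15.
Best is Rigel with total return 15.

15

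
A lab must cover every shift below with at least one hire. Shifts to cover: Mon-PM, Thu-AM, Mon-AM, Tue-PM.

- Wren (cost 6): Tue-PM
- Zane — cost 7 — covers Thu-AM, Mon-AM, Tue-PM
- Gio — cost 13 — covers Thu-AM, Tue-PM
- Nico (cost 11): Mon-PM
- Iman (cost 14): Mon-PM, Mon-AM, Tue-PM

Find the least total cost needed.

18

This is a weighted set-cover instance.
Choose Zane and Nico: together they cover Mon-PM, Thu-AM, Mon-AM, Tue-PM — every shift.
Total cost: 7 + 11 = 18.
No cover costs less than 18.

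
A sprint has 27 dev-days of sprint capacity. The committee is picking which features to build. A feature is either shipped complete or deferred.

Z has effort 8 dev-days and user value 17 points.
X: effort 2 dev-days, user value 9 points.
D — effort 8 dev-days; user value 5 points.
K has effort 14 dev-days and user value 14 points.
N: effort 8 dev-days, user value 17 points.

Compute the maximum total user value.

48

Allowing fractional choices, the relaxed optimum would be about 52.0, but features are indivisible.
Z + X + D + N: effort 8 + 2 + 8 + 8 = 26 ≤ 27, user value 17 + 9 + 5 + 17 = 48.
Z + X + N: effort 8 + 2 + 8 = 18 ≤ 27, user value 17 + 9 + 17 = 43.
Best is Z, X, D, and N with total user value 48.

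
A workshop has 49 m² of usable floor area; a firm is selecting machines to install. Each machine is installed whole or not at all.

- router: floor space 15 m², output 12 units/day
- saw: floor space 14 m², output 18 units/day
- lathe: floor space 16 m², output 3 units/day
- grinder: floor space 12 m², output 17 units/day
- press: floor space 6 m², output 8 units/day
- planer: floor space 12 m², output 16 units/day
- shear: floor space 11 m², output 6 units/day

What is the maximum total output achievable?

59

saw + grinder + planer + shear: floor space 14 + 12 + 12 + 11 = 49 ≤ 49, output 18 + 17 + 16 + 6 = 57.
saw + grinder + press + planer: floor space 14 + 12 + 6 + 12 = 44 ≤ 49, output 18 + 17 + 8 + 16 = 59.
Best is saw, grinder, press, and planer with total output 59.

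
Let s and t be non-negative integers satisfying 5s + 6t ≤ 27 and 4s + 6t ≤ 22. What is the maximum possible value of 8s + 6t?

(s,t)=(5,0): 5·5+6·0=25≤27, 4·5+6·0=20≤22, objective 40.
(s,t)=(4,1): 5·4+6·1=26≤27, 4·4+6·1=22≤22, objective 38.
Maximum is 40 at (s,t)=(5,0).

40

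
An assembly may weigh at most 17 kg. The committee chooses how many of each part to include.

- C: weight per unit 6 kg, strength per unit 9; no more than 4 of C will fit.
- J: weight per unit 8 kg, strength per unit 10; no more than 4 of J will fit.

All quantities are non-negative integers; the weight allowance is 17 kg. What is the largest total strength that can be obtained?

20

Take 2×J: weight 16 ≤ 17, strength 2·10 = 20.
No other integer combination yields more.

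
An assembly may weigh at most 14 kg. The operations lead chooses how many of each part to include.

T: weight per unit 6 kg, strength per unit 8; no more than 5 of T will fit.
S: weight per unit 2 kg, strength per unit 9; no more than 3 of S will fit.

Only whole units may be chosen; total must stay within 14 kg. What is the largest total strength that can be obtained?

35

Take 1×T and 3×S: weight 12 ≤ 14, strength 1·8 + 3·9 = 35.
S has the best ratio (9/2) and is taken to its limit of 3; remaining capacity is filled optimally with the others.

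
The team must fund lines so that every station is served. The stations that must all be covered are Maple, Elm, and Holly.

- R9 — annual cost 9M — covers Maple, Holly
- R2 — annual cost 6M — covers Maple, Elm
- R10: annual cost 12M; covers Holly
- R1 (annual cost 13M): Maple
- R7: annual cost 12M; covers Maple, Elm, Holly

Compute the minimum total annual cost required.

12

R7 alone covers Maple, Elm, Holly — every station.
Total annual cost: 12.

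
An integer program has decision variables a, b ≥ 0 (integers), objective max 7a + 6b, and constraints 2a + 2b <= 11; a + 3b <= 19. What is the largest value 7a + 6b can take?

35

(a,b)=(5,0) is feasible, giving 35.
(a,b)=(4,1) is feasible, giving 34.
(a,b)=(4,0) is feasible, giving 28.
The best lattice point is (5,0), giving 35.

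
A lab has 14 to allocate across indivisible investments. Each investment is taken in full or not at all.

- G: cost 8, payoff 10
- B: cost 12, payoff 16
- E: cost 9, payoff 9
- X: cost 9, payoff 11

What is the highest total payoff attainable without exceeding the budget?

16

Treat it as a binary knapsack problem.
B: cost 12 ≤ 14, payoff 16.
G: cost 8 ≤ 14, payoff 10.
X: cost 9 ≤ 14, payoff 11.
Best is B with total payoff 16.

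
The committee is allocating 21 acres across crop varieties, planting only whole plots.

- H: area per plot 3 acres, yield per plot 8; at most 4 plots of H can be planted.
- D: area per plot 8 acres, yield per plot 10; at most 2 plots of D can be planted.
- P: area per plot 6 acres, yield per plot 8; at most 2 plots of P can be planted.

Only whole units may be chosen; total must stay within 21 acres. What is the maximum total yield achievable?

42

This is a bounded integer knapsack.
Take 4×H and 1×D: area 20 ≤ 21, yield 4·8 + 1·10 = 42.
H has the best ratio (8/3) and is taken to its limit of 4; remaining capacity is filled optimally with the others.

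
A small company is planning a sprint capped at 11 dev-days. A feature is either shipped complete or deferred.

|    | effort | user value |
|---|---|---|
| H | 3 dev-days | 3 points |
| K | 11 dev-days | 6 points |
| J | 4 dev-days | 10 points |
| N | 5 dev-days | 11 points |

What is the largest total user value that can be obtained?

21

J + N: effort 4 + 5 = 9 ≤ 11, user value 10 + 11 = 21.
H + J: effort 3 + 4 = 7 ≤ 11, user value 3 + 10 = 13.
H + N: effort 3 + 5 = 8 ≤ 11, user value 3 + 11 = 14.
Best is J and N with total user value 21.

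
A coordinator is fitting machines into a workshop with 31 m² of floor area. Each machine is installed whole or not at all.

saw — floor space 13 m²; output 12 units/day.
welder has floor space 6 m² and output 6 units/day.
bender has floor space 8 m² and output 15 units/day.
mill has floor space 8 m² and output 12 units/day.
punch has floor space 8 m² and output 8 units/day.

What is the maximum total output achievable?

41

Take welder, bender, mill, and punch: floor space 6 + 8 + 8 + 8 = 30 ≤ 31, output 6 + 15 + 12 + 8 = 41.
No other feasible combination does better.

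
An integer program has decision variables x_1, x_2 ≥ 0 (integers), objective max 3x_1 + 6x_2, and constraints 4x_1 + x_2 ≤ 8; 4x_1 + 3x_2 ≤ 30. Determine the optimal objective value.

48

(x_1,x_2)=(0,8): 4·0+1·8=8≤8, 4·0+3·8=24≤30, objective 48.
(x_1,x_2)=(0,7): 4·0+1·7=7≤8, 4·0+3·7=21≤30, objective 42.
No feasible integer point exceeds 48.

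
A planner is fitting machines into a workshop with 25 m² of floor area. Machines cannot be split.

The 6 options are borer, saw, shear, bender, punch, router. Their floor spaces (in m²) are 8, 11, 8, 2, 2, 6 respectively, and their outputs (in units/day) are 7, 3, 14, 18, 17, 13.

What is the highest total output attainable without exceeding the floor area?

62

Allowing fractional choices, the relaxed optimum would be about 68.1, but machines are indivisible.
borer + shear + bender + punch: floor space 8 + 8 + 2 + 2 = 20 ≤ 25, output 7 + 14 + 18 + 17 = 56.
shear + bender + punch + router: floor space 8 + 2 + 2 + 6 = 18 ≤ 25, output 14 + 18 + 17 + 13 = 62.
Best is shear, bender, punch, and router with total output 62.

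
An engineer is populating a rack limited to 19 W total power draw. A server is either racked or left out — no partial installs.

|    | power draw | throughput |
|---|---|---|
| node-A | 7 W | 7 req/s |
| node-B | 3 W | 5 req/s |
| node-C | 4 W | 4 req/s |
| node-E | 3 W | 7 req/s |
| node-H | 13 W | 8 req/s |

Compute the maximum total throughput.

23

This is a 0-1 knapsack instance.
Allowing fractional choices, the relaxed optimum would be about 24.2, but servers are indivisible.
node-A + node-B + node-E: power draw 7 + 3 + 3 = 13 ≤ 19, throughput 7 + 5 + 7 = 19.
node-A + node-B + node-C + node-E: power draw 7 + 3 + 4 + 3 = 17 ≤ 19, throughput 7 + 5 + 4 + 7 = 23.
node-B + node-E + node-H: power draw 3 + 3 + 13 = 19 ≤ 19, throughput 5 + 7 + 8 = 20.
Best is node-A, node-B, node-C, and node-E with total throughput 23.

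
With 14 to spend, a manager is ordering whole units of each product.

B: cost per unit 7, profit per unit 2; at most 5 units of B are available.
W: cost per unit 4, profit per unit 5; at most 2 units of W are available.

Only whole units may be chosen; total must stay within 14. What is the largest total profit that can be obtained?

10

Take 2×W: cost 8 ≤ 14, profit 2·5 = 10.
W has the best ratio (5/4) and is taken to its limit of 2; remaining capacity is filled optimally with the others.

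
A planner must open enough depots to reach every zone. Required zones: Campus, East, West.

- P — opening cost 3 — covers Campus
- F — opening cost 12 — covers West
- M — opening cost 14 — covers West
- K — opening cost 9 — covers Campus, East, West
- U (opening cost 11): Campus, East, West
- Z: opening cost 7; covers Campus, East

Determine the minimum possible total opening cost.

9

The greedy cost-per-new-zone heuristic would pick P and K for 12, but a cheaper cover exists.
K alone covers Campus, East, West — every zone.
Total opening cost: 9.
No cover costs less than 9.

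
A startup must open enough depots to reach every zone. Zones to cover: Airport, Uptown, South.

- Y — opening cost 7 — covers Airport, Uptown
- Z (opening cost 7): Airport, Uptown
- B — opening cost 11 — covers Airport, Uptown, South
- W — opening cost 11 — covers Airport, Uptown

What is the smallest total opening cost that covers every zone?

This is a weighted set-cover instance.
The greedy cost-per-new-zone heuristic would pick Y and B for 18, but a cheaper cover exists.
B alone covers Airport, Uptown, South — every zone.
Total opening cost: 11.
No cover costs less than 11.

11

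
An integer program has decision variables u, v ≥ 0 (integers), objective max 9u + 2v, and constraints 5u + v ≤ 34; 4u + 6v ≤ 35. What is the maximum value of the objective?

(u,v)=(6,1): 5·6+1·1=31≤34, 4·6+6·1=30≤35, objective 56.
(u,v)=(6,0): 5·6+1·0=30≤34, 4·6+6·0=24≤35, objective 54.
(u,v)=(5,2): 5·5+1·2=27≤34, 4·5+6·2=32≤35, objective 49.
(u,v)=(5,1): 5·5+1·1=26≤34, 4·5+6·1=26≤35, objective 47.
The best lattice point is (6,1), giving 56.

56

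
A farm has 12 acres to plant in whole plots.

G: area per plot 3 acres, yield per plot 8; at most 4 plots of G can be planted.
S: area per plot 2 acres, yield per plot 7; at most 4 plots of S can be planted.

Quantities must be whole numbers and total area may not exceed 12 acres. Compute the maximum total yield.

37

2×G and 3×S: area 12 ≤ 12, yield 2·8 + 3·7 = 37.
1×G and 4×S: area 11 ≤ 12, yield 1·8 + 4·7 = 36.
Best is 37.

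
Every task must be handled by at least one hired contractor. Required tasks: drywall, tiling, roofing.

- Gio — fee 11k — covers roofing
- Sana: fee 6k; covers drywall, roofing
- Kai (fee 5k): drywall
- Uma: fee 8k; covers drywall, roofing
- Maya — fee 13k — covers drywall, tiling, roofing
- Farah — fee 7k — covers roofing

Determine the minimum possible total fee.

13

The greedy cost-per-new-task heuristic would pick Sana and Maya for 19, but a cheaper cover exists.
Maya alone covers drywall, tiling, roofing — every task.
Total fee: 13.
No cover costs less than 13.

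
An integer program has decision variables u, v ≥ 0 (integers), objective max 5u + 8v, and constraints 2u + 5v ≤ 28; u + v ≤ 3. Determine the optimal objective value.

(u,v)=(0,3): 2·0+5·3=15≤28, 1·0+1·3=3≤3, objective 24.
(u,v)=(1,2): 2·1+5·2=12≤28, 1·1+1·2=3≤3, objective 21.
(u,v)=(0,2): 2·0+5·2=10≤28, 1·0+1·2=2≤3, objective 16.
No feasible integer point exceeds 24.

24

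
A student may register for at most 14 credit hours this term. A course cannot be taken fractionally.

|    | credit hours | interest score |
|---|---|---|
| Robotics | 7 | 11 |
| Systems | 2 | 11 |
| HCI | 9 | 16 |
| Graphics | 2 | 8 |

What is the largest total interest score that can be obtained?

35

Robotics + Systems + Graphics: credit hours 7 + 2 + 2 = 11 ≤ 14, interest score 11 + 11 + 8 = 30.
Systems + HCI + Graphics: credit hours 2 + 9 + 2 = 13 ≤ 14, interest score 11 + 16 + 8 = 35.
Systems + HCI: credit hours 2 + 9 = 11 ≤ 14, interest score 11 + 16 = 27.
Best is Systems, HCI, and Graphics with total interest score 35.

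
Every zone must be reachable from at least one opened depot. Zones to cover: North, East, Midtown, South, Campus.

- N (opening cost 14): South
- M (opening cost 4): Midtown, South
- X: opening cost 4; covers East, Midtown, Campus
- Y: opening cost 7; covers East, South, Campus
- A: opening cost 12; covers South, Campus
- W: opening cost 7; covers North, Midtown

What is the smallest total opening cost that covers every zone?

The greedy cost-per-new-zone heuristic would pick X, M, and W for 15, but a cheaper cover exists.
Choose Y and W: together they cover North, East, Midtown, South, Campus — every zone.
Total opening cost: 7 + 7 = 14.
No cover costs less than 14.

14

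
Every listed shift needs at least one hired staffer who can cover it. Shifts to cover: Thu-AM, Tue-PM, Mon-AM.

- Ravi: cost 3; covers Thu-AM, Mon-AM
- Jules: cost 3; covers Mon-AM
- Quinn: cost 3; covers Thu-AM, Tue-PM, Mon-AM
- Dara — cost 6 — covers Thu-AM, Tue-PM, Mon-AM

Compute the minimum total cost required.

3

Quinn alone covers Thu-AM, Tue-PM, Mon-AM — every shift.
Total cost: 3.
No cover costs less than 3.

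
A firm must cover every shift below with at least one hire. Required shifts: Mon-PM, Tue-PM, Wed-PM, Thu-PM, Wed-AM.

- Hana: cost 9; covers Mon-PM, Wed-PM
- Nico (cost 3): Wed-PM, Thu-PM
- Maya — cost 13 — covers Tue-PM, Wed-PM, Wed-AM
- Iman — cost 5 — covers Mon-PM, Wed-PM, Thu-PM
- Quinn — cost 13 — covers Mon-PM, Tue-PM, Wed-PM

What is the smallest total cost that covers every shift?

18

Choose Maya and Iman: together they cover Mon-PM, Tue-PM, Wed-PM, Thu-PM, Wed-AM — every shift.
Total cost: 13 + 5 = 18.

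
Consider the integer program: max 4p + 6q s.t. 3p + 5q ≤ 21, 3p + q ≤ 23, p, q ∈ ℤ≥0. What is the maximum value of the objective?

28

(p,q)=(7,0): 3·7+5·0=21≤21, 3·7+1·0=21≤23, objective 28.
(p,q)=(6,0): 3·6+5·0=18≤21, 3·6+1·0=18≤23, objective 24.
The best lattice point is (7,0), giving 28.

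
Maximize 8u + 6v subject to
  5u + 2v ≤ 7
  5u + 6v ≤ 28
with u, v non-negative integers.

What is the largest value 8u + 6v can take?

(u,v)=(0,3): 5·0+2·3=6≤7, 5·0+6·3=18≤28, objective 18.
(u,v)=(0,2): 5·0+2·2=4≤7, 5·0+6·2=12≤28, objective 12.
The best lattice point is (0,3), giving 18.

18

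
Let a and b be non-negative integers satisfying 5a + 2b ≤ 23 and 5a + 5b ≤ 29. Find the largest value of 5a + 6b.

30

Relaxing integrality, the LP optimum is 34.80 at (a,b) = (0, 5.8), which is not an integer point.
(a,b)=(0,5): 5·0+2·5=10≤23, 5·0+5·5=25≤29, objective 30.
(a,b)=(1,4): 5·1+2·4=13≤23, 5·1+5·4=25≤29, objective 29.
(a,b)=(0,4): 5·0+2·4=8≤23, 5·0+5·4=20≤29, objective 24.
No feasible integer point exceeds 30.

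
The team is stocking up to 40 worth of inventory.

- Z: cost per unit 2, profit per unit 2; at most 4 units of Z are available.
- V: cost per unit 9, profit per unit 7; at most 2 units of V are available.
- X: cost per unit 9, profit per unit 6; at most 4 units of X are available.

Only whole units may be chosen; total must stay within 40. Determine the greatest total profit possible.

30

This is a bounded integer knapsack.
Take 2×Z, 2×V, and 2×X: cost 40 ≤ 40, profit 2·2 + 2·7 + 2·6 = 30.
No other integer combination yields more.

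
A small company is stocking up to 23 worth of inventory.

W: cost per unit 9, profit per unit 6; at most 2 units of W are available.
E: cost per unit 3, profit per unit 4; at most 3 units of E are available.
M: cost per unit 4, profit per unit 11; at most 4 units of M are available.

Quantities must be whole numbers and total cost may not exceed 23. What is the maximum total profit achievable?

52

M has the best ratio (11/4); taking only M gives at most 4×11 = 44 (stopped by the supply cap of 4).
Mixing does better — 2×E and 4×M: cost 22 ≤ 23, profit 2·4 + 4·11 = 52.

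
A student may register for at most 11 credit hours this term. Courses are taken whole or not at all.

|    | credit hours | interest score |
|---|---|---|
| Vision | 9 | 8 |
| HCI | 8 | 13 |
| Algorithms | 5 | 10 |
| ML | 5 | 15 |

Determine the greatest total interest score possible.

25

Take Algorithms and ML: credit hours 5 + 5 = 10 ≤ 11, interest score 10 + 15 = 25.
No other feasible combination does better.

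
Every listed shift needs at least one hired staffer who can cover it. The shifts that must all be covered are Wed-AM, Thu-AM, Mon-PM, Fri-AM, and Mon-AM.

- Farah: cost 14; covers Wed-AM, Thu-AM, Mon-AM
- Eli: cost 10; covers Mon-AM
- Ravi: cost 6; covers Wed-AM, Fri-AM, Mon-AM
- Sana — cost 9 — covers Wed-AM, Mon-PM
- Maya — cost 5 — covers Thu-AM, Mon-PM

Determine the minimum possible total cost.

11

Choose Ravi and Maya: together they cover Wed-AM, Thu-AM, Mon-PM, Fri-AM, Mon-AM — every shift.
Total cost: 6 + 5 = 11.
No cover costs less than 11.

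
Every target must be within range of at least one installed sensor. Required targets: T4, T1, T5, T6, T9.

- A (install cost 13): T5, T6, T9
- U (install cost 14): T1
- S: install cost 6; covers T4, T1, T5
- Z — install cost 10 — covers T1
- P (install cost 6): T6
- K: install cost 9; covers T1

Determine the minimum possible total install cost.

The greedy cost-per-new-target heuristic would pick S, P, and A for 25, but a cheaper cover exists.
Choose A and S: together they cover T4, T1, T5, T6, T9 — every target.
Total install cost: 13 + 6 = 19.
No cover costs less than 19.

19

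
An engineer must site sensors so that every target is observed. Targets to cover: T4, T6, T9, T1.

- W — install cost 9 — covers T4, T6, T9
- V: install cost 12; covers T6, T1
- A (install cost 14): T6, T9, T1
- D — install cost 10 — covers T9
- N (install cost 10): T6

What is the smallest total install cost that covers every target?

21

Choose W and V: together they cover T4, T6, T9, T1 — every target.
Total install cost: 9 + 12 = 21.
No cover costs less than 21.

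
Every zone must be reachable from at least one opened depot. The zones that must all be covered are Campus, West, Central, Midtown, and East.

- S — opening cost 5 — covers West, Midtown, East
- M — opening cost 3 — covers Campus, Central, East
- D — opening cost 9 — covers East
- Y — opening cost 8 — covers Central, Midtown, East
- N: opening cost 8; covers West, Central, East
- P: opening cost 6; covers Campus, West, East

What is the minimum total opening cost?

8

This is a weighted set-cover instance.
Choose S and M: together they cover Campus, West, Central, Midtown, East — every zone.
Total opening cost: 5 + 3 = 8.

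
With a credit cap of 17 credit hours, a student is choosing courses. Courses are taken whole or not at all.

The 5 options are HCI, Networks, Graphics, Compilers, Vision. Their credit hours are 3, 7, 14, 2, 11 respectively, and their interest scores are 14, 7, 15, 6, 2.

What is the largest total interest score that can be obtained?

Treat it as a binary knapsack problem.
Allowing fractional choices, the relaxed optimum would be about 32.9, but courses are indivisible.
HCI + Graphics: credit hours 3 + 14 = 17 ≤ 17, interest score 14 + 15 = 29.
HCI + Networks + Compilers: credit hours 3 + 7 + 2 = 12 ≤ 17, interest score 14 + 7 + 6 = 27.
Best is HCI and Graphics with total interest score 29.

29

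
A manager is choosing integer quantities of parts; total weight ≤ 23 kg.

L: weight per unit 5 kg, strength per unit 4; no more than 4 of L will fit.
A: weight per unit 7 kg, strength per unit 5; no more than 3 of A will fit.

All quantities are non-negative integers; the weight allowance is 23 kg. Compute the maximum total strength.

L has the best ratio (4/5); taking only L gives at most 4×4 = 16 (stopped by the weight limit).
Mixing does better — 3×L and 1×A: weight 22 ≤ 23, strength 3·4 + 1·5 = 17.

17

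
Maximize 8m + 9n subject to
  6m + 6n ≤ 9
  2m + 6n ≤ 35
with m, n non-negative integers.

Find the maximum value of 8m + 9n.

9

(m,n)=(0,1): 6·0+6·1=6≤9, 2·0+6·1=6≤35, objective 9.
(m,n)=(1,0): 6·1+6·0=6≤9, 2·1+6·0=2≤35, objective 8.
(m,n)=(0,0): 6·0+6·0=0≤9, 2·0+6·0=0≤35, objective 0.
Maximum is 9 at (m,n)=(0,1).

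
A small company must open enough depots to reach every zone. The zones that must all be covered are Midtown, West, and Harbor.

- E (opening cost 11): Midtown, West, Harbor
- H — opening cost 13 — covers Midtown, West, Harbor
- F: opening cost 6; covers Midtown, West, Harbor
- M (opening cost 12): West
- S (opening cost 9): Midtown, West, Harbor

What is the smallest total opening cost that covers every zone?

This is an integer covering problem.
F alone covers Midtown, West, Harbor — every zone.
Total opening cost: 6.

6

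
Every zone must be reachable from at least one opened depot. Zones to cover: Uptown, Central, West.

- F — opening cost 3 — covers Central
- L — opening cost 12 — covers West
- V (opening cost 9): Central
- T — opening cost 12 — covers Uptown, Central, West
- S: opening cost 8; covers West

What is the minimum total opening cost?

12

T alone covers Uptown, Central, West — every zone.
Total opening cost: 12.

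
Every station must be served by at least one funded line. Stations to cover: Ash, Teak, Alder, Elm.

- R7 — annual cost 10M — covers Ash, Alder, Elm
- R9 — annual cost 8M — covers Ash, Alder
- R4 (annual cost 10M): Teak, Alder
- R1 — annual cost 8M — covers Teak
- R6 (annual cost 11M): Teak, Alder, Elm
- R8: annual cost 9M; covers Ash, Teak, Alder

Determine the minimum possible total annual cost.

This is an integer covering problem.
The greedy cost-per-new-station heuristic would pick R8 and R7 for 19, but a cheaper cover exists.
Choose R7 and R1: together they cover Ash, Teak, Alder, Elm — every station.
Total annual cost: 10 + 8 = 18.
No cover costs less than 18.

18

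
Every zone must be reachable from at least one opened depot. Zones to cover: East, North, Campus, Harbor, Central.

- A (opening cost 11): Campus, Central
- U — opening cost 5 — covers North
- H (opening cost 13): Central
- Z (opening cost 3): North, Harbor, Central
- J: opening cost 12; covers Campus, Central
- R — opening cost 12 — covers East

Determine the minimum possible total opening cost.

26

Choose A, Z, and R: together they cover East, North, Campus, Harbor, Central — every zone.
Total opening cost: 11 + 3 + 12 = 26.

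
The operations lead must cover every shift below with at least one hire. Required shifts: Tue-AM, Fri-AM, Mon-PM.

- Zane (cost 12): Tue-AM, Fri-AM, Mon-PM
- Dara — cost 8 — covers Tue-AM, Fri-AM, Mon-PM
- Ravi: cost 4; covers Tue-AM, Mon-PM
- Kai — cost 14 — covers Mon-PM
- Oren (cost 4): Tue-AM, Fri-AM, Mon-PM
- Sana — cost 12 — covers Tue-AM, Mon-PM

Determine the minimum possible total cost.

4

This is a weighted set-cover instance.
Oren alone covers Tue-AM, Fri-AM, Mon-PM — every shift.
Total cost: 4.
No cover costs less than 4.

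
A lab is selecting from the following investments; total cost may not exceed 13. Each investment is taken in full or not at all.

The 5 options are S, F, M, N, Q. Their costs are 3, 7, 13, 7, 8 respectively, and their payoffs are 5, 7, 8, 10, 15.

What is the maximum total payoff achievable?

20

Allowing fractional choices, the relaxed optimum would be about 22.9, but investments are indivisible.
S + Q: cost 3 + 8 = 11 ≤ 13, payoff 5 + 15 = 20.
Q: cost 8 ≤ 13, payoff 15.
Best is S and Q with total payoff 20.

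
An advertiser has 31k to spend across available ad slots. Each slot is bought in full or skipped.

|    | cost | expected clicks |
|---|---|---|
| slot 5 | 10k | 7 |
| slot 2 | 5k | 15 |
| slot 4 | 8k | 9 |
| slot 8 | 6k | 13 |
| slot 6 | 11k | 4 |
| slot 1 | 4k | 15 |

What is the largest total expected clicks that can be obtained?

52

Take slot 2, slot 4, slot 8, and slot 1: cost 5 + 8 + 6 + 4 = 23 ≤ 31, expected clicks 15 + 9 + 13 + 15 = 52.
No other feasible combination does better.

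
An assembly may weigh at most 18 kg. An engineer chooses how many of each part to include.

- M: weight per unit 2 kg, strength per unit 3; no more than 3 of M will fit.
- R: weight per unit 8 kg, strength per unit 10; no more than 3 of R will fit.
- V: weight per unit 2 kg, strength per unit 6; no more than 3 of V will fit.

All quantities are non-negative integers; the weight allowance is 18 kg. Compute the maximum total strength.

This is a bounded integer knapsack.
2×M, 1×R, and 3×V: weight 18 ≤ 18, strength 2·3 + 1·10 + 3·6 = 34.
1×M, 1×R, and 3×V: weight 16 ≤ 18, strength 1·3 + 1·10 + 3·6 = 31.
Best is 34.

34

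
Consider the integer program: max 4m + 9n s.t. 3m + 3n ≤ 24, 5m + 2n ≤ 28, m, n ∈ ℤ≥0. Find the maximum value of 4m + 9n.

72

(m,n)=(0,8): 3·0+3·8=24≤24, 5·0+2·8=16≤28, objective 72.
(m,n)=(1,7): 3·1+3·7=24≤24, 5·1+2·7=19≤28, objective 67.
(m,n)=(0,7): 3·0+3·7=21≤24, 5·0+2·7=14≤28, objective 63.
The best lattice point is (0,8), giving 72.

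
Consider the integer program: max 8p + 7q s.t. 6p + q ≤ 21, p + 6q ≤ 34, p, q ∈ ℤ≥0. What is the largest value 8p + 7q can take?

Relaxing integrality, the LP optimum is 57.63 at (p,q) = (2.63, 5.23), which is not an integer point.
(p,q)=(2,5) is feasible, giving 51.
(p,q)=(2,4) is feasible, giving 44.
(p,q)=(1,5) is feasible, giving 43.
(p,q)=(1,4) is feasible, giving 36.
Maximum is 51 at (p,q)=(2,5).

51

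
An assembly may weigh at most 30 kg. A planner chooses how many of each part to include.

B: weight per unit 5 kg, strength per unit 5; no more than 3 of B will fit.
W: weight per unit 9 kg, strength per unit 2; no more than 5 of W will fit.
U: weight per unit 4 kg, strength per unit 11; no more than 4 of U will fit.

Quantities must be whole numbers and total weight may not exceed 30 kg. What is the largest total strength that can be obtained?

U has the best ratio (11/4); taking only U gives at most 4×11 = 44 (stopped by the supply cap of 4).
Mixing does better — 2×B and 4×U: weight 26 ≤ 30, strength 2·5 + 4·11 = 54.

54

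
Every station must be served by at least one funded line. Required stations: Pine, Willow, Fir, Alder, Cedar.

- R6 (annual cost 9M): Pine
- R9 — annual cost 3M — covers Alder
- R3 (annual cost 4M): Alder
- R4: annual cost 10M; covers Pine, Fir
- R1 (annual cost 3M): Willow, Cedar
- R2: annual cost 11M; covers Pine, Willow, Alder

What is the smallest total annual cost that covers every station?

16

This is an integer covering problem.
Choose R9, R4, and R1: together they cover Pine, Willow, Fir, Alder, Cedar — every station.
Total annual cost: 3 + 10 + 3 = 16.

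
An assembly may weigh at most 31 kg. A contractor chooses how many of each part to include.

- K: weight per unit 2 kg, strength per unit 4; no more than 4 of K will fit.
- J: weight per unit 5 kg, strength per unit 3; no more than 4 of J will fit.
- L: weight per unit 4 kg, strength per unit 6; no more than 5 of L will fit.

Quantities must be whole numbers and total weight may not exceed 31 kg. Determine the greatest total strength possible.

This is a bounded integer knapsack.
3×K, 1×J, and 5×L: weight 31 ≤ 31, strength 3·4 + 1·3 + 5·6 = 45.
4×K and 5×L: weight 28 ≤ 31, strength 4·4 + 5·6 = 46.
Best is 46.

46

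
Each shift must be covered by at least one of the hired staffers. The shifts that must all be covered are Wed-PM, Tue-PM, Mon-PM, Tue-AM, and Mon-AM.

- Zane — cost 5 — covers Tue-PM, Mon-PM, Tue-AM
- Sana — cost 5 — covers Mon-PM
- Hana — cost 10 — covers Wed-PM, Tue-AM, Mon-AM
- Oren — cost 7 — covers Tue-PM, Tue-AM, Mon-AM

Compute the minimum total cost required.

15

Choose Zane and Hana: together they cover Wed-PM, Tue-PM, Mon-PM, Tue-AM, Mon-AM — every shift.
Total cost: 5 + 10 = 15.
No cover costs less than 15.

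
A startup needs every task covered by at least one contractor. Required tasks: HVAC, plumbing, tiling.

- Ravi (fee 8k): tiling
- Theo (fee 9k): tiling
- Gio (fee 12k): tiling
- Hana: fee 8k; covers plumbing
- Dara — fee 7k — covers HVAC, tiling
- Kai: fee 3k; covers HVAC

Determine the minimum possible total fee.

15

The greedy cost-per-new-task heuristic would pick Kai, Dara, and Hana for 18, but a cheaper cover exists.
Choose Hana and Dara: together they cover HVAC, plumbing, tiling — every task.
Total fee: 8 + 7 = 15.
No cover costs less than 15.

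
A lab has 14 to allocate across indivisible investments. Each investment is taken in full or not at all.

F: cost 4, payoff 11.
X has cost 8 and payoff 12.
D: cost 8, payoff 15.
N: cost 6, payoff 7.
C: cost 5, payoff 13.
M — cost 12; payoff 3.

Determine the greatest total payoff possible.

Allowing fractional choices, the relaxed optimum would be about 33.4, but investments are indivisible.
F + D: cost 4 + 8 = 12 ≤ 14, payoff 11 + 15 = 26.
D + C: cost 8 + 5 = 13 ≤ 14, payoff 15 + 13 = 28.
X + C: cost 8 + 5 = 13 ≤ 14, payoff 12 + 13 = 25.
Best is D and C with total payoff 28.

28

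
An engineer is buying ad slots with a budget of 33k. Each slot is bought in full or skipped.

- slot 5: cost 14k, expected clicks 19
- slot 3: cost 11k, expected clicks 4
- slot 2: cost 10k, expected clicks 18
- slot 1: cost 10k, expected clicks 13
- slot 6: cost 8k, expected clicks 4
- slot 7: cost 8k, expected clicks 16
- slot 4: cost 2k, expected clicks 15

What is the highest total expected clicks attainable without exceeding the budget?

62

Allowing fractional choices, the relaxed optimum would be about 66.6, but ad slots are indivisible.
slot 5 + slot 6 + slot 7 + slot 4: cost 14 + 8 + 8 + 2 = 32 ≤ 33, expected clicks 19 + 4 + 16 + 15 = 54.
slot 2 + slot 1 + slot 7 + slot 4: cost 10 + 10 + 8 + 2 = 30 ≤ 33, expected clicks 18 + 13 + 16 + 15 = 62.
slot 2 + slot 6 + slot 7 + slot 4: cost 10 + 8 + 8 + 2 = 28 ≤ 33, expected clicks 18 + 4 + 16 + 15 = 53.
Best is slot 2, slot 1, slot 7, and slot 4 with total expected clicks 62.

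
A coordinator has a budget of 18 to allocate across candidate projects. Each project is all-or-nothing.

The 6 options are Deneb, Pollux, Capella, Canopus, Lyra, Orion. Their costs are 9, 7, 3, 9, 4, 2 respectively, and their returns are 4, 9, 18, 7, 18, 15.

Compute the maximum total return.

60

Capella + Canopus + Lyra + Orion: cost 3 + 9 + 4 + 2 = 18 ≤ 18, return 18 + 7 + 18 + 15 = 58.
Pollux + Capella + Lyra + Orion: cost 7 + 3 + 4 + 2 = 16 ≤ 18, return 9 + 18 + 18 + 15 = 60.
Best is Pollux, Capella, Lyra, and Orion with total return 60.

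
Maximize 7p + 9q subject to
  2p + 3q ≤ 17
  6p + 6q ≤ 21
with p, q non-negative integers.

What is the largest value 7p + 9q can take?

The continuous relaxation peaks at (0, 3.5) with value 31.50; rounding to a feasible lattice point costs some objective.
(p,q)=(0,3): 2·0+3·3=9≤17, 6·0+6·3=18≤21, objective 27.
(p,q)=(1,2): 2·1+3·2=8≤17, 6·1+6·2=18≤21, objective 25.
(p,q)=(0,2): 2·0+3·2=6≤17, 6·0+6·2=12≤21, objective 18.
The best lattice point is (0,3), giving 27.

27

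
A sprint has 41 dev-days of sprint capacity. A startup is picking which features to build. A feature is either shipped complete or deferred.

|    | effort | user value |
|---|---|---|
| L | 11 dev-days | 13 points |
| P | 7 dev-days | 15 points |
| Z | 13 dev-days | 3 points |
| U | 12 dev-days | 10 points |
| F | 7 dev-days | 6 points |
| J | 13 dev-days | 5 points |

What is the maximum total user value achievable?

Treat it as a binary knapsack problem.
Take L, P, U, and F: effort 11 + 7 + 12 + 7 = 37 ≤ 41, user value 13 + 15 + 10 + 6 = 44.
No other feasible combination does better.

44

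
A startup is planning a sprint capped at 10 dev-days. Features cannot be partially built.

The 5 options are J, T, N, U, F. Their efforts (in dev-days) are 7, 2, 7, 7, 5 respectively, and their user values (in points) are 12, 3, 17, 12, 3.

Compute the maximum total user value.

N: effort 7 ≤ 10, user value 17.
T + N: effort 2 + 7 = 9 ≤ 10, user value 3 + 17 = 20.
J + T: effort 7 + 2 = 9 ≤ 10, user value 12 + 3 = 15.
Best is T and N with total user value 20.

20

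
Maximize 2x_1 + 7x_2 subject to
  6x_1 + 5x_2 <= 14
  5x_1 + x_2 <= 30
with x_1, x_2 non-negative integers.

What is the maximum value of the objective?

(x_1,x_2)=(0,2) is feasible, giving 14.
(x_1,x_2)=(1,1) is feasible, giving 9.
(x_1,x_2)=(0,1) is feasible, giving 7.
No feasible integer point exceeds 14.

14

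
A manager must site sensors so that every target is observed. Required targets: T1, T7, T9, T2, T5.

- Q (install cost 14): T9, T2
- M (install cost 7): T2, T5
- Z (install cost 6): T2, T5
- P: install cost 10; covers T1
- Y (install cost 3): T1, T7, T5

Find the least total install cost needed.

This is an integer covering problem.
The greedy cost-per-new-target heuristic would pick Y, Z, and Q for 23, but a cheaper cover exists.
Choose Q and Y: together they cover T1, T7, T9, T2, T5 — every target.
Total install cost: 14 + 3 = 17.
No cover costs less than 17.

17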